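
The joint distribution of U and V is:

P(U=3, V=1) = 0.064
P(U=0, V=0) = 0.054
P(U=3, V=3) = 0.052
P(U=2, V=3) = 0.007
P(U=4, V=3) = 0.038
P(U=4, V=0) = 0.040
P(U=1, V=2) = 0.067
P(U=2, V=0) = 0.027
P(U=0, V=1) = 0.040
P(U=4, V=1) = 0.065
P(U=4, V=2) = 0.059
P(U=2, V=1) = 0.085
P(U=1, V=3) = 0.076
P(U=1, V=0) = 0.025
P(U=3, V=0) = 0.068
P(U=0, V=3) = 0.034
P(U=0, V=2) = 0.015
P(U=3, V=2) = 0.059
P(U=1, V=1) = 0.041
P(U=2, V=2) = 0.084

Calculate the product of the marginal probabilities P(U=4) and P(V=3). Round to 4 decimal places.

P(U=4) = 0.040 + 0.065 + 0.059 + 0.038 = 0.202.
P(V=3) = 0.034 + 0.076 + 0.007 + 0.052 + 0.038 = 0.207.
Product: 0.202 × 0.207 = 0.0418.

0.0418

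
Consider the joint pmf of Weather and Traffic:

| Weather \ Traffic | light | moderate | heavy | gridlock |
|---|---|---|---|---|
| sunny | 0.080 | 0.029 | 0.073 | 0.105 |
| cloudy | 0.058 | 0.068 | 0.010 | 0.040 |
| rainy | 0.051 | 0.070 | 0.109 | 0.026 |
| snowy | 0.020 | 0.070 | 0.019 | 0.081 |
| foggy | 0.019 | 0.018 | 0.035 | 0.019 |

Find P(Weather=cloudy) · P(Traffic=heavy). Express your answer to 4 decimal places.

P(Weather=cloudy) = 0.058 + 0.068 + 0.010 + 0.040 = 0.176.
P(Traffic=heavy) = 0.073 + 0.010 + 0.109 + 0.019 + 0.035 = 0.246.
Product: 0.176 × 0.246 = 0.0433.

0.0433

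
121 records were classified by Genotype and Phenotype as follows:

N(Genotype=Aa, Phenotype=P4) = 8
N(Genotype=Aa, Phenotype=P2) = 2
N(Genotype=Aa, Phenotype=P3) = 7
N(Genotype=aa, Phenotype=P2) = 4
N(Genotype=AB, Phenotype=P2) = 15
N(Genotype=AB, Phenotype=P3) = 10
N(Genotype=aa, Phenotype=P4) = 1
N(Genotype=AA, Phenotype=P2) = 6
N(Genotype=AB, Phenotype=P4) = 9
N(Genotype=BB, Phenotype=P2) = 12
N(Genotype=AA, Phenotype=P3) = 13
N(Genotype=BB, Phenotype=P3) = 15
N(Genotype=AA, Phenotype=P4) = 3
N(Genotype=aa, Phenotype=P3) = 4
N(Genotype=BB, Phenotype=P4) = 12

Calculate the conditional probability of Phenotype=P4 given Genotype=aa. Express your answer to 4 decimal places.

0.1111

Total with Genotype=aa: 4 + 4 + 1 = 9.
P(Phenotype=P4 | Genotype=aa) = 1/9 = 0.1111.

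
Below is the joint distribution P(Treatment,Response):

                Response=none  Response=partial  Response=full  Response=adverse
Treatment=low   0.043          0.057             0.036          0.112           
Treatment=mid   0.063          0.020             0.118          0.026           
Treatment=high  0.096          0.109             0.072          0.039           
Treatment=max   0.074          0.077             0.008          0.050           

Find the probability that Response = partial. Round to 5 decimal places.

0.26300

P(Response=partial) = 0.057 + 0.020 + 0.109 + 0.077 = 0.263.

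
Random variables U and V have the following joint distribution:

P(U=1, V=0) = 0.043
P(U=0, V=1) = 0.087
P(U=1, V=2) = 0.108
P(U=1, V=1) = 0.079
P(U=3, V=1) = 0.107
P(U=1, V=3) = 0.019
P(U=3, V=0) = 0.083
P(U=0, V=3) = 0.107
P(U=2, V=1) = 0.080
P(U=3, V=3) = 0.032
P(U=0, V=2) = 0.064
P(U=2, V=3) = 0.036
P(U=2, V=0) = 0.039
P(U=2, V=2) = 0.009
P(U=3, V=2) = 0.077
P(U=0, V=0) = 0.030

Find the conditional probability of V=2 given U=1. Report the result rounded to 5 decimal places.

0.43373

P(U=1) = 0.043 + 0.079 + 0.108 + 0.019 = 0.249.
P(V=2 | U=1) = 0.108/0.249 = 0.43373.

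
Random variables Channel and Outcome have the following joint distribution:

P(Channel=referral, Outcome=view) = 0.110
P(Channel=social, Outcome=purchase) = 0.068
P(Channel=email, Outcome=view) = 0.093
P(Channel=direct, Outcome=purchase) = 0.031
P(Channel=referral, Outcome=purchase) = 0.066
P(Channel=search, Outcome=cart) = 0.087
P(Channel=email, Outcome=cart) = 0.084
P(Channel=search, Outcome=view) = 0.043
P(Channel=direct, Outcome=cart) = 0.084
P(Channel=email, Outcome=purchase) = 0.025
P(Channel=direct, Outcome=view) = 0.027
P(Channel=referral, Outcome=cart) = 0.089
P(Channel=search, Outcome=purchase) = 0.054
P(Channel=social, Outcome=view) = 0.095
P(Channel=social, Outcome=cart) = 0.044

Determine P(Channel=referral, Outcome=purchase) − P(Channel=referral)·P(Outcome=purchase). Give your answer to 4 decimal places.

0.0013

P(Channel=referral) = 0.110 + 0.089 + 0.066 = 0.265.
P(Outcome=purchase) = 0.025 + 0.054 + 0.068 + 0.031 + 0.066 = 0.244.
P(Channel=referral, Outcome=purchase) − P(Channel=referral)P(Outcome=purchase) = 0.066 − 0.265×0.244 = 0.0013.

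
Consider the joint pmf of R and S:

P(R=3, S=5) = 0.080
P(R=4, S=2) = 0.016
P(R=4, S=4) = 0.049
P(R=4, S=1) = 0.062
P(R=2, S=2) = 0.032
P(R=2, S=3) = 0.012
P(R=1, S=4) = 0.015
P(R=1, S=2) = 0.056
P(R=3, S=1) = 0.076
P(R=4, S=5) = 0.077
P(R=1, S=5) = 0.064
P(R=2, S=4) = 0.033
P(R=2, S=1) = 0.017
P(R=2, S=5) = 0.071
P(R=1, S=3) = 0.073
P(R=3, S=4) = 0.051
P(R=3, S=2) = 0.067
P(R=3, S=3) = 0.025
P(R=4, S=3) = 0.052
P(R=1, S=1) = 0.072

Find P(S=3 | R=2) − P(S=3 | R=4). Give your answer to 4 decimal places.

-0.1304

P(R=2) = 0.017 + 0.032 + 0.012 + 0.033 + 0.071 = 0.165; P(S=3 | R=2) = 0.012/0.165 = 0.07273.
P(R=4) = 0.062 + 0.016 + 0.052 + 0.049 + 0.077 = 0.256; P(S=3 | R=4) = 0.052/0.256 = 0.20313.
Difference = -0.1304.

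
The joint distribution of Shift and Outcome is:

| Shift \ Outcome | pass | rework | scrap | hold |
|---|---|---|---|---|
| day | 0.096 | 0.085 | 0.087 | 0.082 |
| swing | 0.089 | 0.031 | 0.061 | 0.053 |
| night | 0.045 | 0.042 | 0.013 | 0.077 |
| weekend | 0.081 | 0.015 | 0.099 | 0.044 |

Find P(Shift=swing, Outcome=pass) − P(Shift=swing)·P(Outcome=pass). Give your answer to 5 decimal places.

P(Shift=swing) = 0.089 + 0.031 + 0.061 + 0.053 = 0.234.
P(Outcome=pass) = 0.096 + 0.089 + 0.045 + 0.081 = 0.311.
P(Shift=swing, Outcome=pass) − P(Shift=swing)P(Outcome=pass) = 0.089 − 0.234×0.311 = 0.01623.

0.01623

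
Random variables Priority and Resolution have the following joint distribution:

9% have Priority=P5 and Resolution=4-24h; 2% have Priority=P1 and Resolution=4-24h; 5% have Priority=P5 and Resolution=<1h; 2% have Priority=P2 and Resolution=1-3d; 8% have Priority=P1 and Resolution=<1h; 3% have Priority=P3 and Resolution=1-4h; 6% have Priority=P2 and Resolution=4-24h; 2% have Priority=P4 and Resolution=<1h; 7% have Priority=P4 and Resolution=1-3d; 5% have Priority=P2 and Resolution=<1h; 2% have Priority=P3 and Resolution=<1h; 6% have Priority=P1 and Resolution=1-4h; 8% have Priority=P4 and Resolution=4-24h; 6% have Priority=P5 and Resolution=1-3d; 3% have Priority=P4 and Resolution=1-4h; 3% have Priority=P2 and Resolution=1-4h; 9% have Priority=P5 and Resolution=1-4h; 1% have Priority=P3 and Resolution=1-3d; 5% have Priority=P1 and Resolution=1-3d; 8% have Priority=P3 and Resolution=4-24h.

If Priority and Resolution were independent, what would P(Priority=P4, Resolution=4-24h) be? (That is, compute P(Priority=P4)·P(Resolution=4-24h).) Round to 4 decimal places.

0.0660

P(Priority=P4) = 0.02 + 0.03 + 0.08 + 0.07 = 0.20.
P(Resolution=4-24h) = 0.02 + 0.06 + 0.08 + 0.08 + 0.09 = 0.33.
Product: 0.20 × 0.33 = 0.0660.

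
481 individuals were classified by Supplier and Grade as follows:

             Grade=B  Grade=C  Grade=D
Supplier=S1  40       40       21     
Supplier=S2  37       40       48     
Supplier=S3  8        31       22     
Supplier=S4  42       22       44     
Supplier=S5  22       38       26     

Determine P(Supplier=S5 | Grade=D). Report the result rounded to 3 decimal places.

Total with Grade=D: 21 + 48 + 22 + 44 + 26 = 161.
P(Supplier=S5 | Grade=D) = 26/161 = 0.161.

0.161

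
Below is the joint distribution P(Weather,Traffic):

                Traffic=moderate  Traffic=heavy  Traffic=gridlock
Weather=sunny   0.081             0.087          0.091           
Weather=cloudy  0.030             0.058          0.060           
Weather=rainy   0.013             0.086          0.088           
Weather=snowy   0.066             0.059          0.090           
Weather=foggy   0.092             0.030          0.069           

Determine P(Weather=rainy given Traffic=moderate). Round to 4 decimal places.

P(Traffic=moderate) = 0.081 + 0.030 + 0.013 + 0.066 + 0.092 = 0.282.
P(Weather=rainy | Traffic=moderate) = 0.013/0.282 = 0.0461.

0.0461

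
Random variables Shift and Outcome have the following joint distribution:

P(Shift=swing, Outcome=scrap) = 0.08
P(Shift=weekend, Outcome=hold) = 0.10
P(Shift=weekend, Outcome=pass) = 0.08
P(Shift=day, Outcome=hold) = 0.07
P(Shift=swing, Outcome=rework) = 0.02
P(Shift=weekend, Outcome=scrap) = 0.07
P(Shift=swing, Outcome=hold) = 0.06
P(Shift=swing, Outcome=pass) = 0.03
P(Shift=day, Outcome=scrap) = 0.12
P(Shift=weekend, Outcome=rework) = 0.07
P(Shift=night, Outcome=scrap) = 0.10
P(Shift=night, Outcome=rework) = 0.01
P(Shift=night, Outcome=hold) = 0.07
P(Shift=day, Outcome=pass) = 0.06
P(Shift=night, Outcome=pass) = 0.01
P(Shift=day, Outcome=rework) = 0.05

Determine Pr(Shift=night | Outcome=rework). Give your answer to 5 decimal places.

0.06667

P(Outcome=rework) = 0.05 + 0.02 + 0.01 + 0.07 = 0.15.
P(Shift=night | Outcome=rework) = 0.01/0.15 = 0.06667.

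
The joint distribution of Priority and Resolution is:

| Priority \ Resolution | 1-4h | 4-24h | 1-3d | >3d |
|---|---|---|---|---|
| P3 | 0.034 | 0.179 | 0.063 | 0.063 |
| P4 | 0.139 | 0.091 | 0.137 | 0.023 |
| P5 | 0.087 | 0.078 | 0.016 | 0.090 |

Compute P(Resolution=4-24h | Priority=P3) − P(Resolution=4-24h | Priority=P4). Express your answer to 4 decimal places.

P(Priority=P3) = 0.034 + 0.179 + 0.063 + 0.063 = 0.339; P(Resolution=4-24h | Priority=P3) = 0.179/0.339 = 0.52802.
P(Priority=P4) = 0.139 + 0.091 + 0.137 + 0.023 = 0.390; P(Resolution=4-24h | Priority=P4) = 0.091/0.390 = 0.23333.
Difference = 0.2947.

0.2947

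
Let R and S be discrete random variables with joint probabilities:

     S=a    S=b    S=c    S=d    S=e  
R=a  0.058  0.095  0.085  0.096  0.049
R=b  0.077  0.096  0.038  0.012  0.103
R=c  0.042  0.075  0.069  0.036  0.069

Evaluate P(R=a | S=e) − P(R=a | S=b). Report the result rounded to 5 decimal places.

P(S=e) = 0.049 + 0.103 + 0.069 = 0.221; P(R=a | S=e) = 0.049/0.221 = 0.221719.
P(S=b) = 0.095 + 0.096 + 0.075 = 0.266; P(R=a | S=b) = 0.095/0.266 = 0.357143.
Difference = -0.13542.

-0.13542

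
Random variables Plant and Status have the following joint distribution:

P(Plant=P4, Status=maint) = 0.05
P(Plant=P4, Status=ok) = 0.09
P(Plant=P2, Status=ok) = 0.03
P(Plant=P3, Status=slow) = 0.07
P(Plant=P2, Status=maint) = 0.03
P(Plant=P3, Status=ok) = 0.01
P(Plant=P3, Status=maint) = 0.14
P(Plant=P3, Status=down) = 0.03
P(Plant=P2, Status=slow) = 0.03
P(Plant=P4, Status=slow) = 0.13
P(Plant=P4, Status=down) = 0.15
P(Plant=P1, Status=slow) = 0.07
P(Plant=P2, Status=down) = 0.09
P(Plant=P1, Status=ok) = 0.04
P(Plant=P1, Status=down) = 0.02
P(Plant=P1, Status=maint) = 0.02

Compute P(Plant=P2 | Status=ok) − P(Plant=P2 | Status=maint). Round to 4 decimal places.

P(Status=ok) = 0.04 + 0.03 + 0.01 + 0.09 = 0.17; P(Plant=P2 | Status=ok) = 0.03/0.17 = 0.17647.
P(Status=maint) = 0.02 + 0.03 + 0.14 + 0.05 = 0.24; P(Plant=P2 | Status=maint) = 0.03/0.24 = 0.12500.
Difference = 0.0515.

0.0515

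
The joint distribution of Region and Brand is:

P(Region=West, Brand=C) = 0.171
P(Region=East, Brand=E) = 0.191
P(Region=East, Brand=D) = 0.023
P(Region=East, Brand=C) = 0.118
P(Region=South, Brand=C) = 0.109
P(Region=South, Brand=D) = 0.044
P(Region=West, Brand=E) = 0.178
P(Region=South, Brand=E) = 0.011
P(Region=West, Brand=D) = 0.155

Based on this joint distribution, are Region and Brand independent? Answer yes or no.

P(Region=East) = 0.332 and P(Brand=E) = 0.380, so their product is 0.12616, but P(Region=East, Brand=E) = 0.191. Since these differ, Region and Brand are not independent.

no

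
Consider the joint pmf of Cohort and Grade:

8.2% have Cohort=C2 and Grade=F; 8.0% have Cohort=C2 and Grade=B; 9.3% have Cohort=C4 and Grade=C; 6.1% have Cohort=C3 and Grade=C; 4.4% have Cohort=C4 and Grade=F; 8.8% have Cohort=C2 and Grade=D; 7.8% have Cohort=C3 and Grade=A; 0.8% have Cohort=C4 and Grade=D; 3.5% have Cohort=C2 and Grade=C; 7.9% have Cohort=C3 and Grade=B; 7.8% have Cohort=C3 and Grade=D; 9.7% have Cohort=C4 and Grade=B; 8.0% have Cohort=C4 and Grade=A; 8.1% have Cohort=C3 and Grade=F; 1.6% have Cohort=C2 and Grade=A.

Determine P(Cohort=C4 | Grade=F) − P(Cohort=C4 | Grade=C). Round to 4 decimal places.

-0.2795

P(Grade=F) = 0.082 + 0.081 + 0.044 = 0.207; P(Cohort=C4 | Grade=F) = 0.044/0.207 = 0.21256.
P(Grade=C) = 0.035 + 0.061 + 0.093 = 0.189; P(Cohort=C4 | Grade=C) = 0.093/0.189 = 0.49206.
Difference = -0.2795.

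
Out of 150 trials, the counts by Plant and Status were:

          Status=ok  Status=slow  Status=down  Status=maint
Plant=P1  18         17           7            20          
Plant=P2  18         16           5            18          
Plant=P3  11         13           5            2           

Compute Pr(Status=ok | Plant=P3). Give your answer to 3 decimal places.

Total with Plant=P3: 11 + 13 + 5 + 2 = 31.
P(Status=ok | Plant=P3) = 11/31 = 0.355.

0.355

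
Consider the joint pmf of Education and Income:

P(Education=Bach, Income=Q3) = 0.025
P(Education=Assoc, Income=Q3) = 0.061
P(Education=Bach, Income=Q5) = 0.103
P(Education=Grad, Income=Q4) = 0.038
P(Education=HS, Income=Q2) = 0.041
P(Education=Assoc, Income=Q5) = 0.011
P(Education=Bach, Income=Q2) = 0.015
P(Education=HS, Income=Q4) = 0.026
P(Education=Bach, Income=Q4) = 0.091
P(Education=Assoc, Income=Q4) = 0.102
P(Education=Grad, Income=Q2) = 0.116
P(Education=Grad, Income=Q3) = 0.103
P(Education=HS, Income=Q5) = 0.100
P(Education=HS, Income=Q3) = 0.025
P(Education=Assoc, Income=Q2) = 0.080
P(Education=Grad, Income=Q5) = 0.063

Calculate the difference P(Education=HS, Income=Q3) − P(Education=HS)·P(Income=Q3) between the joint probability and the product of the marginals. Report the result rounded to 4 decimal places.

P(Education=HS) = 0.041 + 0.025 + 0.026 + 0.100 = 0.192.
P(Income=Q3) = 0.025 + 0.061 + 0.025 + 0.103 = 0.214.
P(Education=HS, Income=Q3) − P(Education=HS)P(Income=Q3) = 0.025 − 0.192×0.214 = -0.0161.

-0.0161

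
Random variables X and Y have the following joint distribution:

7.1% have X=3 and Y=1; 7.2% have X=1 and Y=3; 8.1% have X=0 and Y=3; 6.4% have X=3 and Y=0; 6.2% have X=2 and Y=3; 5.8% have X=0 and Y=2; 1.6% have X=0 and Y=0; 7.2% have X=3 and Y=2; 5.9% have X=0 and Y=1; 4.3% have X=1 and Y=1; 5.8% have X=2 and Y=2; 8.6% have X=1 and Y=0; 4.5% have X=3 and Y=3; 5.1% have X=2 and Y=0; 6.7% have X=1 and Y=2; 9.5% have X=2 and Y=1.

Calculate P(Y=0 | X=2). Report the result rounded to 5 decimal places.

P(X=2) = 0.051 + 0.095 + 0.058 + 0.062 = 0.266.
P(Y=0 | X=2) = 0.051/0.266 = 0.19173.

0.19173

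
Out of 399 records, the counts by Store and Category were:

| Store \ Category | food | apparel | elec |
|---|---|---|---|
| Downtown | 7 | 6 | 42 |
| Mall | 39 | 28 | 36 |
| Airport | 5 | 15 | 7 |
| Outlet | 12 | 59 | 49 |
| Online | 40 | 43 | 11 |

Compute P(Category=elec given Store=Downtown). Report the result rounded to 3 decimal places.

Total with Store=Downtown: 7 + 6 + 42 = 55.
P(Category=elec | Store=Downtown) = 42/55 = 0.764.

0.764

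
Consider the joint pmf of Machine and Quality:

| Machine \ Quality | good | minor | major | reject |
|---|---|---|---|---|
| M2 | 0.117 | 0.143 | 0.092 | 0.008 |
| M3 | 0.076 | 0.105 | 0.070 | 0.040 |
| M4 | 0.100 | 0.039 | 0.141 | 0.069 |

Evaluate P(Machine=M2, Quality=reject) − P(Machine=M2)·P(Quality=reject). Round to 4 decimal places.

-0.0341

P(Machine=M2) = 0.117 + 0.143 + 0.092 + 0.008 = 0.360.
P(Quality=reject) = 0.008 + 0.040 + 0.069 = 0.117.
P(Machine=M2, Quality=reject) − P(Machine=M2)P(Quality=reject) = 0.008 − 0.360×0.117 = -0.0341.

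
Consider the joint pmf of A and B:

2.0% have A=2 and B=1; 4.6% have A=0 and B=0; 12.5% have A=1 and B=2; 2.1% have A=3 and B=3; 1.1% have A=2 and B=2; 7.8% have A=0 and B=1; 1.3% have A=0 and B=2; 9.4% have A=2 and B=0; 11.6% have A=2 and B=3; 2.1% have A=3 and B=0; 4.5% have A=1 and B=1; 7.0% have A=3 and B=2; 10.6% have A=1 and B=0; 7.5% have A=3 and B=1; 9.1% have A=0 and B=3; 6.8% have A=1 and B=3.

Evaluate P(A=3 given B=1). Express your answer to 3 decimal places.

P(B=1) = 0.078 + 0.045 + 0.020 + 0.075 = 0.218.
P(A=3 | B=1) = 0.075/0.218 = 0.344.

0.344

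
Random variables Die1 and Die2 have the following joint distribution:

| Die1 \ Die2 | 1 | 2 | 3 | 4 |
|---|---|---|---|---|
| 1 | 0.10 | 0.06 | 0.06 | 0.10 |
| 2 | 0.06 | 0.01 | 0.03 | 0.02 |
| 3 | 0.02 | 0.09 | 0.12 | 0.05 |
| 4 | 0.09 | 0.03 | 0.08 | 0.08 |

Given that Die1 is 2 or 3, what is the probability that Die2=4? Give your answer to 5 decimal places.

0.17500

P(Die1=2) = 0.06 + 0.01 + 0.03 + 0.02 = 0.12.
P(Die1=3) = 0.02 + 0.09 + 0.12 + 0.05 = 0.28.
P(Die1 ∈ {2, 3}) = 0.12 + 0.28 = 0.40; P(Die2=4, Die1 ∈ {2, 3}) = 0.02 + 0.05 = 0.07.
P(Die2=4 | Die1 ∈ {2, 3}) = 0.07/0.40 = 0.17500.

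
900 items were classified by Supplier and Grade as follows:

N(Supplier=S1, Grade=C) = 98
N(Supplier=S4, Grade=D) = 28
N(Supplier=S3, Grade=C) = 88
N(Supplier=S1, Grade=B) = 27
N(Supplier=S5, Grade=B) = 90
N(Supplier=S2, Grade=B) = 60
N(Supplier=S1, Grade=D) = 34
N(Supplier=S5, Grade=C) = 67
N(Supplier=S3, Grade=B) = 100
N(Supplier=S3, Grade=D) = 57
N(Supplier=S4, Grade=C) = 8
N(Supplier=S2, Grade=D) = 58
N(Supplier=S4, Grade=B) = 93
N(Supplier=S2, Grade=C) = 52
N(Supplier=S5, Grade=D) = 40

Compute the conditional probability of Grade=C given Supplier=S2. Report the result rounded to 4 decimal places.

0.3059

Total with Supplier=S2: 60 + 52 + 58 = 170.
P(Grade=C | Supplier=S2) = 52/170 = 0.3059.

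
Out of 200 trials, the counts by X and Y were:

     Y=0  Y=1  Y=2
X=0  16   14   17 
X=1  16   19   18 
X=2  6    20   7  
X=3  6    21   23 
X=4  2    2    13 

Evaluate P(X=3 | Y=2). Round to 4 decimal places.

Total with Y=2: 17 + 18 + 7 + 23 + 13 = 78.
P(X=3 | Y=2) = 23/78 = 0.2949.

0.2949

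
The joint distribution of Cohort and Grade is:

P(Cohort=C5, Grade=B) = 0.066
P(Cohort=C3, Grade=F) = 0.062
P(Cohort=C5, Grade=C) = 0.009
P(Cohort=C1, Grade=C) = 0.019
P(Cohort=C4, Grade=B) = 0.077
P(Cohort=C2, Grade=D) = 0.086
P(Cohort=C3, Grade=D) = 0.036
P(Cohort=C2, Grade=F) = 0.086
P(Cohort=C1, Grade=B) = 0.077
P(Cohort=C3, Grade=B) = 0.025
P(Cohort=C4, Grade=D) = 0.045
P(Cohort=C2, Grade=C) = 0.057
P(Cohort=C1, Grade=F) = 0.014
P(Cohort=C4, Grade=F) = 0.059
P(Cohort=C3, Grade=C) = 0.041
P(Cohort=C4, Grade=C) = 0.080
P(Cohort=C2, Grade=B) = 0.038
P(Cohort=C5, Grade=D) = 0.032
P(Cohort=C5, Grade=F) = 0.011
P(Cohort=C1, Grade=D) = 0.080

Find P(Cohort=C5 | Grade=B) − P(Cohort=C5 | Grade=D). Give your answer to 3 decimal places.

0.119

P(Grade=B) = 0.077 + 0.038 + 0.025 + 0.077 + 0.066 = 0.283; P(Cohort=C5 | Grade=B) = 0.066/0.283 = 0.2332.
P(Grade=D) = 0.080 + 0.086 + 0.036 + 0.045 + 0.032 = 0.279; P(Cohort=C5 | Grade=D) = 0.032/0.279 = 0.1147.
Difference = 0.119.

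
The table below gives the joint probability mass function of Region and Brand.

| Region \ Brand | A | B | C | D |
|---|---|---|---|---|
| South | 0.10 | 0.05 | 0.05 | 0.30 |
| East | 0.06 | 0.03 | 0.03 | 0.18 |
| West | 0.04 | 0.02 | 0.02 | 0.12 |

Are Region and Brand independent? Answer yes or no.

yes

Every cell satisfies P(Region,Brand) = P(Region)·P(Brand). For instance P(Region=West) = 0.20, P(Brand=B) = 0.10, and 0.20×0.10 = 0.02 matches the joint entry. So Region and Brand are independent.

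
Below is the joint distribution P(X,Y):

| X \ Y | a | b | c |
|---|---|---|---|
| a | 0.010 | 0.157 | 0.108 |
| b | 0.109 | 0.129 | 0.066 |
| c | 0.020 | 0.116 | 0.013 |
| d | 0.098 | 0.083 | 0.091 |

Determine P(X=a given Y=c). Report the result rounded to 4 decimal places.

P(Y=c) = 0.108 + 0.066 + 0.013 + 0.091 = 0.278.
P(X=a | Y=c) = 0.108/0.278 = 0.3885.

0.3885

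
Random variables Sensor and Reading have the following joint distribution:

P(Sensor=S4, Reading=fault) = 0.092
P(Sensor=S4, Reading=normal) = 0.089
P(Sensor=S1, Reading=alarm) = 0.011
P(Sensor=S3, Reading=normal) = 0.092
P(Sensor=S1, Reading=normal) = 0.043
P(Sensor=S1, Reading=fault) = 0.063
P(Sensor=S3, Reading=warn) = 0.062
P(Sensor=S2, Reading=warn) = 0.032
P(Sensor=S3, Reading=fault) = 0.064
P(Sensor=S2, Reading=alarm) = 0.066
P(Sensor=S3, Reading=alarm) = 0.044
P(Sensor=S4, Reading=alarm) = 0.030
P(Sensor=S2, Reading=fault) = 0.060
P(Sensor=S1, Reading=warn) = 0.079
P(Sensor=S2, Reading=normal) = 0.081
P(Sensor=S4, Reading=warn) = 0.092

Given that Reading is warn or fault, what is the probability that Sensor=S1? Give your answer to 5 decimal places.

0.26103

P(Reading=warn) = 0.079 + 0.032 + 0.062 + 0.092 = 0.265.
P(Reading=fault) = 0.063 + 0.060 + 0.064 + 0.092 = 0.279.
P(Reading ∈ {warn, fault}) = 0.265 + 0.279 = 0.544; P(Sensor=S1, Reading ∈ {warn, fault}) = 0.079 + 0.063 = 0.142.
P(Sensor=S1 | Reading ∈ {warn, fault}) = 0.142/0.544 = 0.26103.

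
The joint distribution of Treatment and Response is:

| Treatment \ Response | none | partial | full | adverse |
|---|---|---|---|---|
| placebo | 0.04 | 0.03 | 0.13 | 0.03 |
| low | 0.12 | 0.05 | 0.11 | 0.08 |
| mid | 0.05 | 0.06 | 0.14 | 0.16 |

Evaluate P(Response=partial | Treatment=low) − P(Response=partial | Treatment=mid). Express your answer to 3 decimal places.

-0.007

P(Treatment=low) = 0.12 + 0.05 + 0.11 + 0.08 = 0.36; P(Response=partial | Treatment=low) = 0.05/0.36 = 0.1389.
P(Treatment=mid) = 0.05 + 0.06 + 0.14 + 0.16 = 0.41; P(Response=partial | Treatment=mid) = 0.06/0.41 = 0.1463.
Difference = -0.007.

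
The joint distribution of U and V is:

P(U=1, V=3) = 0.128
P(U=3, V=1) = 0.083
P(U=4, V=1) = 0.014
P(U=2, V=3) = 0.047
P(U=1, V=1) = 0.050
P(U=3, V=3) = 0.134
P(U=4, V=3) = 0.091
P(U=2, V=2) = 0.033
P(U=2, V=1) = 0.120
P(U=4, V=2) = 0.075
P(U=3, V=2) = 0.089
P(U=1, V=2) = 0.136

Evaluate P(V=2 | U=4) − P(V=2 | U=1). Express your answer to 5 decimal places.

P(U=4) = 0.014 + 0.075 + 0.091 = 0.180; P(V=2 | U=4) = 0.075/0.180 = 0.416667.
P(U=1) = 0.050 + 0.136 + 0.128 = 0.314; P(V=2 | U=1) = 0.136/0.314 = 0.433121.
Difference = -0.01645.

-0.01645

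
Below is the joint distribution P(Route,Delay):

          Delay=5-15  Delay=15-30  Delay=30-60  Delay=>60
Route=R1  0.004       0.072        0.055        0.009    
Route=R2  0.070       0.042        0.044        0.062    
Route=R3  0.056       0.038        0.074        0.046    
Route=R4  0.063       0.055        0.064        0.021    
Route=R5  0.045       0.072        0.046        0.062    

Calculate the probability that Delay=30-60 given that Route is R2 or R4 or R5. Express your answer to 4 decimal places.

0.2384

P(Route=R2) = 0.070 + 0.042 + 0.044 + 0.062 = 0.218.
P(Route=R4) = 0.063 + 0.055 + 0.064 + 0.021 = 0.203.
P(Route=R5) = 0.045 + 0.072 + 0.046 + 0.062 = 0.225.
P(Route ∈ {R2, R4, R5}) = 0.218 + 0.203 + 0.225 = 0.646; P(Delay=30-60, Route ∈ {R2, R4, R5}) = 0.044 + 0.064 + 0.046 = 0.154.
P(Delay=30-60 | Route ∈ {R2, R4, R5}) = 0.154/0.646 = 0.2384.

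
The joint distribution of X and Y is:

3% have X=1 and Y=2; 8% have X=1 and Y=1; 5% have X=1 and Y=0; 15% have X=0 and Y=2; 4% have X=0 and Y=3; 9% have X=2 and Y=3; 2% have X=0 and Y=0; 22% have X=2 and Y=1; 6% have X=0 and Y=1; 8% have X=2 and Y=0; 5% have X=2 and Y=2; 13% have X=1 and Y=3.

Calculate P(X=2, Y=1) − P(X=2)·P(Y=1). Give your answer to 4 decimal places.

0.0616

P(X=2) = 0.08 + 0.22 + 0.05 + 0.09 = 0.44.
P(Y=1) = 0.06 + 0.08 + 0.22 = 0.36.
P(X=2, Y=1) − P(X=2)P(Y=1) = 0.22 − 0.44×0.36 = 0.0616.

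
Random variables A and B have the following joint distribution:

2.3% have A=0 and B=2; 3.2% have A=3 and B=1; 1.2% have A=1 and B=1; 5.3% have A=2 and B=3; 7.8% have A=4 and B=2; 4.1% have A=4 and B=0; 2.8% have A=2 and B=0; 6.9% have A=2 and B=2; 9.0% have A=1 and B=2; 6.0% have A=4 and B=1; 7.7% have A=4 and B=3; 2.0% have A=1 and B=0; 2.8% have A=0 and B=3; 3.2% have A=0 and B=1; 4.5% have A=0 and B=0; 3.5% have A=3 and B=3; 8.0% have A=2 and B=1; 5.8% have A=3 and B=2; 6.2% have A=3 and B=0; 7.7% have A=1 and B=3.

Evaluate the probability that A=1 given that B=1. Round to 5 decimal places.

P(B=1) = 0.032 + 0.012 + 0.080 + 0.032 + 0.060 = 0.216.
P(A=1 | B=1) = 0.012/0.216 = 0.05556.

0.05556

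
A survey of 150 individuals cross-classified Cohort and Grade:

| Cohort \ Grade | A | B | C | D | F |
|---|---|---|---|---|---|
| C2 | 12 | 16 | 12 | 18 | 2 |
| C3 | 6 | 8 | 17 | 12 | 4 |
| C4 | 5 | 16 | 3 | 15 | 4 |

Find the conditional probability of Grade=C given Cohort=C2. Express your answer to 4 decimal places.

Total with Cohort=C2: 12 + 16 + 12 + 18 + 2 = 60.
P(Grade=C | Cohort=C2) = 12/60 = 0.2000.

0.2000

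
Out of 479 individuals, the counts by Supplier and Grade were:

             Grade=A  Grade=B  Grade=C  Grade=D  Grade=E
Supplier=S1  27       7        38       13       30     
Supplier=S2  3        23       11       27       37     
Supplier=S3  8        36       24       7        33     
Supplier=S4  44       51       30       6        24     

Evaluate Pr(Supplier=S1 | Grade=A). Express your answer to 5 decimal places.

Total with Grade=A: 27 + 3 + 8 + 44 = 82.
P(Supplier=S1 | Grade=A) = 27/82 = 0.32927.

0.32927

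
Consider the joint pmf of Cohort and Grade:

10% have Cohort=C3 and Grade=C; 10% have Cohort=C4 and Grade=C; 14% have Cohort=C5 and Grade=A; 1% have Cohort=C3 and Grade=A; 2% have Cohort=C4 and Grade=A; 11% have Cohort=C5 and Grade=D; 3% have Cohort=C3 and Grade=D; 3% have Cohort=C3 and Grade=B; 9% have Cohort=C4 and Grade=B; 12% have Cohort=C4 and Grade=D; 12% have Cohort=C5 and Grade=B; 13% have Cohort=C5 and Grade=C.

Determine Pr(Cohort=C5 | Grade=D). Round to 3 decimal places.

0.423

P(Grade=D) = 0.03 + 0.12 + 0.11 = 0.26.
P(Cohort=C5 | Grade=D) = 0.11/0.26 = 0.423.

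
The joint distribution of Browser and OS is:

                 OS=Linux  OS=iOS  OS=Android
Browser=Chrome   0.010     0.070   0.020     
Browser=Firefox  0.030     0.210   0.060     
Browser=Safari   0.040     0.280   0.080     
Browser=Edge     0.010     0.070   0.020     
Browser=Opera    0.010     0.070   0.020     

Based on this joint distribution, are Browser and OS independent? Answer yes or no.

Every cell satisfies P(Browser,OS) = P(Browser)·P(OS). For instance P(Browser=Safari) = 0.400, P(OS=Android) = 0.200, and 0.400×0.200 = 0.080 matches the joint entry. So Browser and OS are independent.

yes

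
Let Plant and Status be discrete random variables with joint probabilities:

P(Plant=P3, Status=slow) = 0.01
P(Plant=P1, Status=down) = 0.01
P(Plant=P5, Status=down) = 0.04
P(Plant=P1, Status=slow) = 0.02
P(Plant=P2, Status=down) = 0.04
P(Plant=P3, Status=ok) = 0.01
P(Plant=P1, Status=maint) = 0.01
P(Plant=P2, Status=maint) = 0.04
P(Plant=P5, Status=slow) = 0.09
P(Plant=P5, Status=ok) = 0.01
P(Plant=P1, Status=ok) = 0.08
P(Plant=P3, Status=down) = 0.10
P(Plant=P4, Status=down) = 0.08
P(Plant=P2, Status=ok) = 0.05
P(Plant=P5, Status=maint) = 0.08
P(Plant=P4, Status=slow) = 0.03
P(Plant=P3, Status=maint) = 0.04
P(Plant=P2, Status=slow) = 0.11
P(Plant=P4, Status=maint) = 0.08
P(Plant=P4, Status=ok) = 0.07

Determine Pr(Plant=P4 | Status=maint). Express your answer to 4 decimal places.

P(Status=maint) = 0.01 + 0.04 + 0.04 + 0.08 + 0.08 = 0.25.
P(Plant=P4 | Status=maint) = 0.08/0.25 = 0.3200.

0.3200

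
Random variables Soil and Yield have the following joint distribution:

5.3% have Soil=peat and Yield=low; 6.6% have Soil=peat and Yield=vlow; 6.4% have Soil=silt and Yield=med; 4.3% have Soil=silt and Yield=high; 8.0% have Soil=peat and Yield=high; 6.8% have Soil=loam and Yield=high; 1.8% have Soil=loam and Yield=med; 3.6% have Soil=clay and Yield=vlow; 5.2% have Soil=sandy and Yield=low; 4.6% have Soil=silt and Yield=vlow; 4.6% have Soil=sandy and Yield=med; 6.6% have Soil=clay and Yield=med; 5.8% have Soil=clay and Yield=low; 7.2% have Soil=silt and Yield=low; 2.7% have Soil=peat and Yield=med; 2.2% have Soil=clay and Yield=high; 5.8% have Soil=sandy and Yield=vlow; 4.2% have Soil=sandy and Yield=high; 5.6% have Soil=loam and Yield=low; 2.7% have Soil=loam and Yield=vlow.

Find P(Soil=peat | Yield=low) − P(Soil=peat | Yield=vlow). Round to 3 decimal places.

-0.101

P(Yield=low) = 0.052 + 0.056 + 0.058 + 0.072 + 0.053 = 0.291; P(Soil=peat | Yield=low) = 0.053/0.291 = 0.1821.
P(Yield=vlow) = 0.058 + 0.027 + 0.036 + 0.046 + 0.066 = 0.233; P(Soil=peat | Yield=vlow) = 0.066/0.233 = 0.2833.
Difference = -0.101.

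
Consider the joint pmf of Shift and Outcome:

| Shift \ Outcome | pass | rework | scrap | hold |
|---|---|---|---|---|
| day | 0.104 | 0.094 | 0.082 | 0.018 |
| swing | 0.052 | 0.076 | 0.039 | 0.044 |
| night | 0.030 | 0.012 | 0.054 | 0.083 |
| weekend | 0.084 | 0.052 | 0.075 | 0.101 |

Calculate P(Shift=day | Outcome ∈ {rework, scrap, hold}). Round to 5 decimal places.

P(Outcome=rework) = 0.094 + 0.076 + 0.012 + 0.052 = 0.234.
P(Outcome=scrap) = 0.082 + 0.039 + 0.054 + 0.075 = 0.250.
P(Outcome=hold) = 0.018 + 0.044 + 0.083 + 0.101 = 0.246.
P(Outcome ∈ {rework, scrap, hold}) = 0.234 + 0.250 + 0.246 = 0.730; P(Shift=day, Outcome ∈ {rework, scrap, hold}) = 0.094 + 0.082 + 0.018 = 0.194.
P(Shift=day | Outcome ∈ {rework, scrap, hold}) = 0.194/0.730 = 0.26575.

0.26575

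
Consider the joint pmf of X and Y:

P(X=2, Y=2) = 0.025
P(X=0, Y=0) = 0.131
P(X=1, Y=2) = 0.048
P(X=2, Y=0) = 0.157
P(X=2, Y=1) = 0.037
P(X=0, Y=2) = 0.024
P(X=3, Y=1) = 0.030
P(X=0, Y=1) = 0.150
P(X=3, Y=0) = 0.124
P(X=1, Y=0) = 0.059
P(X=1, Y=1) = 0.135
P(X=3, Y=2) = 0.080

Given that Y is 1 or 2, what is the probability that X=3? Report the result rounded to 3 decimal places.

0.208

P(Y=1) = 0.150 + 0.135 + 0.037 + 0.030 = 0.352.
P(Y=2) = 0.024 + 0.048 + 0.025 + 0.080 = 0.177.
P(Y ∈ {1, 2}) = 0.352 + 0.177 = 0.529; P(X=3, Y ∈ {1, 2}) = 0.030 + 0.080 = 0.110.
P(X=3 | Y ∈ {1, 2}) = 0.110/0.529 = 0.208.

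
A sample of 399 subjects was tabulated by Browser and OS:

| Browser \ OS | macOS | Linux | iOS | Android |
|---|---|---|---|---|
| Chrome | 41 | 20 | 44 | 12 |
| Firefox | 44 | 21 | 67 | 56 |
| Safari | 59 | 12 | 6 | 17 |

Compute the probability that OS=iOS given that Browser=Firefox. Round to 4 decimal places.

0.3564

Total with Browser=Firefox: 44 + 21 + 67 + 56 = 188.
P(OS=iOS | Browser=Firefox) = 67/188 = 0.3564.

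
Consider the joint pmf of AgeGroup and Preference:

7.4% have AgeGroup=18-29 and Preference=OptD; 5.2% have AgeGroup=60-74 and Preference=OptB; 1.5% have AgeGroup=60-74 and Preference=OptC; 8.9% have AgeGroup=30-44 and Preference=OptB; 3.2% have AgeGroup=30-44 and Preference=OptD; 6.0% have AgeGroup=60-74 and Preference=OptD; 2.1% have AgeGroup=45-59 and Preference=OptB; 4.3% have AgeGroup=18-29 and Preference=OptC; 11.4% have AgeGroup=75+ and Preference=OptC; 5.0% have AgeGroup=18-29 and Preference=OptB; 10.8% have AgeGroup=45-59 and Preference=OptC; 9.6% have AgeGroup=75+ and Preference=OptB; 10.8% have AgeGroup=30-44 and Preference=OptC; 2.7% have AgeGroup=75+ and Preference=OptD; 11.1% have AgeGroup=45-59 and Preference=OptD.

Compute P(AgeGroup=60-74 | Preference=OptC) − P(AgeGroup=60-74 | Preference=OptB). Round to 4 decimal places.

-0.1302

P(Preference=OptC) = 0.043 + 0.108 + 0.108 + 0.015 + 0.114 = 0.388; P(AgeGroup=60-74 | Preference=OptC) = 0.015/0.388 = 0.03866.
P(Preference=OptB) = 0.050 + 0.089 + 0.021 + 0.052 + 0.096 = 0.308; P(AgeGroup=60-74 | Preference=OptB) = 0.052/0.308 = 0.16883.
Difference = -0.1302.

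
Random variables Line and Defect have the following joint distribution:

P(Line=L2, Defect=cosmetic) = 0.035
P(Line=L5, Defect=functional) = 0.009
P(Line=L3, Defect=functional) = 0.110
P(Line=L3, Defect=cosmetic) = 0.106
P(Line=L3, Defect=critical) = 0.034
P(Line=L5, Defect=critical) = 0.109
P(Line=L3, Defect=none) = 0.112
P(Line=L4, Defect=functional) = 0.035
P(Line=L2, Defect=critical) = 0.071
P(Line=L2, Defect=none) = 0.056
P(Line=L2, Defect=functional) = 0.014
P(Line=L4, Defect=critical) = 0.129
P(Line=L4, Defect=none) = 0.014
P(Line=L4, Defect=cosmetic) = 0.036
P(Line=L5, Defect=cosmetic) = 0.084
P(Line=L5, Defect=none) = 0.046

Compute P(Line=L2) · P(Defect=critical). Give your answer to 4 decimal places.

0.0604

P(Line=L2) = 0.056 + 0.035 + 0.014 + 0.071 = 0.176.
P(Defect=critical) = 0.071 + 0.034 + 0.129 + 0.109 = 0.343.
Product: 0.176 × 0.343 = 0.0604.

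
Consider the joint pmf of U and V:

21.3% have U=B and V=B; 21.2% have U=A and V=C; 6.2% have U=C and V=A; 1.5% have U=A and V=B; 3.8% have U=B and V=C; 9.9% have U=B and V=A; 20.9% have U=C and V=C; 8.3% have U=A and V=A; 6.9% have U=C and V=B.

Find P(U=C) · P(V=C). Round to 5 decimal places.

P(U=C) = 0.062 + 0.069 + 0.209 = 0.340.
P(V=C) = 0.212 + 0.038 + 0.209 = 0.459.
Product: 0.340 × 0.459 = 0.15606.

0.15606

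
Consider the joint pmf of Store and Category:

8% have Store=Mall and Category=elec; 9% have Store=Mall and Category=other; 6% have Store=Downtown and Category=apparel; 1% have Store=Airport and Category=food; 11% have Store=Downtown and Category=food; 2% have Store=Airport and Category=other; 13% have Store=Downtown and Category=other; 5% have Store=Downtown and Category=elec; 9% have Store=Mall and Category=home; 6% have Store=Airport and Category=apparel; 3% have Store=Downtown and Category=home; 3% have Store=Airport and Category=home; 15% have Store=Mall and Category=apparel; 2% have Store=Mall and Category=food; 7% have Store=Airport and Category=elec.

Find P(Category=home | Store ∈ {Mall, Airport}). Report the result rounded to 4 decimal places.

P(Store=Mall) = 0.02 + 0.15 + 0.08 + 0.09 + 0.09 = 0.43.
P(Store=Airport) = 0.01 + 0.06 + 0.07 + 0.03 + 0.02 = 0.19.
P(Store ∈ {Mall, Airport}) = 0.43 + 0.19 = 0.62; P(Category=home, Store ∈ {Mall, Airport}) = 0.09 + 0.03 = 0.12.
P(Category=home | Store ∈ {Mall, Airport}) = 0.12/0.62 = 0.1935.

0.1935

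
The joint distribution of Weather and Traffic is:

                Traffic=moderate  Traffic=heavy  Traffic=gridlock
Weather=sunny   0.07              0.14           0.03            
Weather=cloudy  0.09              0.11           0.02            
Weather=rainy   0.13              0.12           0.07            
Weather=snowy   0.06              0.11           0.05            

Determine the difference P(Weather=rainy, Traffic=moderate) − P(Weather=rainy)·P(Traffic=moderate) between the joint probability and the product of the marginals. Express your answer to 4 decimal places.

P(Weather=rainy) = 0.13 + 0.12 + 0.07 = 0.32.
P(Traffic=moderate) = 0.07 + 0.09 + 0.13 + 0.06 = 0.35.
P(Weather=rainy, Traffic=moderate) − P(Weather=rainy)P(Traffic=moderate) = 0.13 − 0.32×0.35 = 0.0180.

0.0180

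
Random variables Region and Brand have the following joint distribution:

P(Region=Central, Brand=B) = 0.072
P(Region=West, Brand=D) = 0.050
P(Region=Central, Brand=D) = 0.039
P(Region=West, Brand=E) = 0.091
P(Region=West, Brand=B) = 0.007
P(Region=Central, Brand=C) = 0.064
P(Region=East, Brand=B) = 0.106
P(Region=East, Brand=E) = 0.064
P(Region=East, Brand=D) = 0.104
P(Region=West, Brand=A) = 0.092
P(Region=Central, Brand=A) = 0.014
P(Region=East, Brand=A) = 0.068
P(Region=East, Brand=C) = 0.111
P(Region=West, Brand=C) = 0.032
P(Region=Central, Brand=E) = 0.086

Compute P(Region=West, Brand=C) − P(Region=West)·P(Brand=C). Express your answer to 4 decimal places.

P(Region=West) = 0.092 + 0.007 + 0.032 + 0.050 + 0.091 = 0.272.
P(Brand=C) = 0.111 + 0.032 + 0.064 = 0.207.
P(Region=West, Brand=C) − P(Region=West)P(Brand=C) = 0.032 − 0.272×0.207 = -0.0243.

-0.0243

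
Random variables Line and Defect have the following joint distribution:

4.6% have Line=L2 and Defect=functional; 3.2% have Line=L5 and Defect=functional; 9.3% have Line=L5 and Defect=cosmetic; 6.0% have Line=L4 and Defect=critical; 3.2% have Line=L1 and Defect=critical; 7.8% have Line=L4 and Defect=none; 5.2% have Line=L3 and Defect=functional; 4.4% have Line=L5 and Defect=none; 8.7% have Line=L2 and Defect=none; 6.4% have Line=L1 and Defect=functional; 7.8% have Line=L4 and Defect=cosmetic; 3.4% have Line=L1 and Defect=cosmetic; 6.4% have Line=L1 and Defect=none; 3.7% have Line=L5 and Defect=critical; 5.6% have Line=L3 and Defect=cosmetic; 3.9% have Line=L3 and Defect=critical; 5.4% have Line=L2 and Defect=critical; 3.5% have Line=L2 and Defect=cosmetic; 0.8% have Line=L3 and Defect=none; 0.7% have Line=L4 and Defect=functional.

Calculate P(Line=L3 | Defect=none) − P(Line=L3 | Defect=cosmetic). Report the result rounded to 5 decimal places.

-0.16072

P(Defect=none) = 0.064 + 0.087 + 0.008 + 0.078 + 0.044 = 0.281; P(Line=L3 | Defect=none) = 0.008/0.281 = 0.028470.
P(Defect=cosmetic) = 0.034 + 0.035 + 0.056 + 0.078 + 0.093 = 0.296; P(Line=L3 | Defect=cosmetic) = 0.056/0.296 = 0.189189.
Difference = -0.16072.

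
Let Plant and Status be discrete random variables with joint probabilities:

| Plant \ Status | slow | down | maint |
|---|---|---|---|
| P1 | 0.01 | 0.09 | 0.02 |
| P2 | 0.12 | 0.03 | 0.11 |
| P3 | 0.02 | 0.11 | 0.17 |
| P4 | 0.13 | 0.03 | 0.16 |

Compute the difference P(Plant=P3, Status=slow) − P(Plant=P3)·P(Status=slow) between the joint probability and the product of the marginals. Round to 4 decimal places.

-0.0640

P(Plant=P3) = 0.02 + 0.11 + 0.17 = 0.30.
P(Status=slow) = 0.01 + 0.12 + 0.02 + 0.13 = 0.28.
P(Plant=P3, Status=slow) − P(Plant=P3)P(Status=slow) = 0.02 − 0.30×0.28 = -0.0640.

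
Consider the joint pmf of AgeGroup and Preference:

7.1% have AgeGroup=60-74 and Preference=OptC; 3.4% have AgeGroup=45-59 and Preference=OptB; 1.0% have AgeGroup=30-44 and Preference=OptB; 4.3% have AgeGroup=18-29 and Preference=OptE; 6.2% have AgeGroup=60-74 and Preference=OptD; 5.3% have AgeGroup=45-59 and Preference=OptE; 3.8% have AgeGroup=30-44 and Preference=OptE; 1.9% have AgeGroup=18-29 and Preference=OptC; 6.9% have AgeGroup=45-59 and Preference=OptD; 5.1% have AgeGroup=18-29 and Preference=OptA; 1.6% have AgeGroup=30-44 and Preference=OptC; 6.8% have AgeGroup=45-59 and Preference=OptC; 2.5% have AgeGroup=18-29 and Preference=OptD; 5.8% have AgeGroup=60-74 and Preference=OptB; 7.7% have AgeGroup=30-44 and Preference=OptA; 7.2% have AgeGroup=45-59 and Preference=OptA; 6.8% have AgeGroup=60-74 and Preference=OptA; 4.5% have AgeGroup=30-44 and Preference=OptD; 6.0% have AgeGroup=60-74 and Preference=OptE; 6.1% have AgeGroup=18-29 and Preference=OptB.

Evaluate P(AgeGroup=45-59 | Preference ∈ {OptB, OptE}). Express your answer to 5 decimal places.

0.24370

P(Preference=OptB) = 0.061 + 0.010 + 0.034 + 0.058 = 0.163.
P(Preference=OptE) = 0.043 + 0.038 + 0.053 + 0.060 = 0.194.
P(Preference ∈ {OptB, OptE}) = 0.163 + 0.194 = 0.357; P(AgeGroup=45-59, Preference ∈ {OptB, OptE}) = 0.034 + 0.053 = 0.087.
P(AgeGroup=45-59 | Preference ∈ {OptB, OptE}) = 0.087/0.357 = 0.24370.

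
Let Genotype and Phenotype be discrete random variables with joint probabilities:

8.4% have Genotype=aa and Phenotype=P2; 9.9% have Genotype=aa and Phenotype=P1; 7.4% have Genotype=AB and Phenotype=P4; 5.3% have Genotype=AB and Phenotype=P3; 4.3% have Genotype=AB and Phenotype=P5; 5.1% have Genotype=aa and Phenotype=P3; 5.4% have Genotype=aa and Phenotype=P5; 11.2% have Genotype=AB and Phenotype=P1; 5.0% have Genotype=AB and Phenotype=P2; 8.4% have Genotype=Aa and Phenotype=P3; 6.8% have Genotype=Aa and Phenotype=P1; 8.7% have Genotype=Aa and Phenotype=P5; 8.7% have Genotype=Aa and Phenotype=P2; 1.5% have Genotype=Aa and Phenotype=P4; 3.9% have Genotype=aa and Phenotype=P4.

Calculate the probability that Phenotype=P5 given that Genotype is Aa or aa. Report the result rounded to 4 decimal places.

P(Genotype=Aa) = 0.068 + 0.087 + 0.084 + 0.015 + 0.087 = 0.341.
P(Genotype=aa) = 0.099 + 0.084 + 0.051 + 0.039 + 0.054 = 0.327.
P(Genotype ∈ {Aa, aa}) = 0.341 + 0.327 = 0.668; P(Phenotype=P5, Genotype ∈ {Aa, aa}) = 0.087 + 0.054 = 0.141.
P(Phenotype=P5 | Genotype ∈ {Aa, aa}) = 0.141/0.668 = 0.2111.

0.2111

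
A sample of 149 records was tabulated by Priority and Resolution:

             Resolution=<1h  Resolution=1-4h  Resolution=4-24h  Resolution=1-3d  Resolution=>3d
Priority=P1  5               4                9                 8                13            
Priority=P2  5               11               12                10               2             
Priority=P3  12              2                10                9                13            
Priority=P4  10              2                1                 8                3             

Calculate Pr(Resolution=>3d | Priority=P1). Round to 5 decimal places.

Total with Priority=P1: 5 + 4 + 9 + 8 + 13 = 39.
P(Resolution=>3d | Priority=P1) = 13/39 = 0.33333.

0.33333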